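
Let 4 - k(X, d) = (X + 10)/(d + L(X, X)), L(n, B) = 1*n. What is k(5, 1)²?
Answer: 9/4 ≈ 2.2500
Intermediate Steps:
L(n, B) = n
k(X, d) = 4 - (10 + X)/(X + d) (k(X, d) = 4 - (X + 10)/(d + X) = 4 - (10 + X)/(X + d))
k(5, 1)² = ((-10 + 3*5 + 4*1)/(5 + 1))² = ((-10 + 15 + 4)/6)² = ((⅙)*9)² = (3/2)² = 9/4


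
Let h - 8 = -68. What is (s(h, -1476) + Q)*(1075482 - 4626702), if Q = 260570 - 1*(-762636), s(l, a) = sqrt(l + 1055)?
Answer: -3633629611320 - 3551220*sqrt(995) ≈ -3.6337e+12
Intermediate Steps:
h = -60 (h = 8 - 68 = -60)
s(l, a) = sqrt(1055 + l)
Q = 1023206 (Q = 260570 + 762636 = 1023206)
(s(h, -1476) + Q)*(1075482 - 4626702) = (sqrt(1055 - 60) + 1023206)*(1075482 - 4626702) = (sqrt(995) + 1023206)*(-3551220) = (1023206 + sqrt(995))*(-3551220) = -3633629611320 - 3551220*sqrt(995)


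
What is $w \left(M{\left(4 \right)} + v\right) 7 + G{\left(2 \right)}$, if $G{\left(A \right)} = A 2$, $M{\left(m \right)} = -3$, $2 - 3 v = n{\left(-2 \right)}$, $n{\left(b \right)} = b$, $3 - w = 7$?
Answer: $\frac{152}{3} \approx 50.667$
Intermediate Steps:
$w = -4$ ($w = 3 - 7 = -4$)
$v = \frac{4}{3}$ ($v = \frac{2}{3} - - \frac{2}{3} = \frac{2}{3} + \frac{2}{3} = \frac{4}{3} \approx 1.3333$)
$G{\left(A \right)} = 2 A$
$w \left(M{\left(4 \right)} + v\right) 7 + G{\left(2 \right)} = - 4 \left(-3 + \frac{4}{3}\right) 7 + 2 \cdot 2 = - 4 \left(\left(- \frac{5}{3}\right) 7\right) + 4 = \left(-4\right) \left(- \frac{35}{3}\right) + 4 = \frac{140}{3} + 4 = \frac{152}{3}$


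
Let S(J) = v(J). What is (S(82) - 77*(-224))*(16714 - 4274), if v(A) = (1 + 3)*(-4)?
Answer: 214366080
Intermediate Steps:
v(A) = -16 (v(A) = 4*(-4) = -16)
S(J) = -16
(S(82) - 77*(-224))*(16714 - 4274) = (-16 - 77*(-224))*(16714 - 4274) = (-16 + 17248)*12440 = 17232*12440 = 214366080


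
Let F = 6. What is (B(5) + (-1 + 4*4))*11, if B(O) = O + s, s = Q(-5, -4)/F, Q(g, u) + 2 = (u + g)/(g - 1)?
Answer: 2629/12 ≈ 219.08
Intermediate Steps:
Q(g, u) = -2 + (g + u)/(-1 + g) (Q(g, u) = -2 + (u + g)/(g - 1) = -2 + (g + u)/(-1 + g))
s = -1/12 (s = ((2 - 4 - 1*(-5))/(-1 - 5))/6 = ((2 - 4 + 5)/(-6))*(1/6) = -1/6*3*(1/6) = -1/2*1/6 = -1/12 ≈ -0.083333)
B(O) = -1/12 + O (B(O) = O - 1/12 = -1/12 + O)
(B(5) + (-1 + 4*4))*11 = ((-1/12 + 5) + (-1 + 4*4))*11 = (59/12 + (-1 + 16))*11 = (59/12 + 15)*11 = (239/12)*11 = 2629/12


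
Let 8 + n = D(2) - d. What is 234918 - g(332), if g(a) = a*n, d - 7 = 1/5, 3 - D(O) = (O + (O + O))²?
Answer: 1254602/5 ≈ 2.5092e+5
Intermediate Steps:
D(O) = 3 - 9*O² (D(O) = 3 - (O + (O + O))² = 3 - (O + 2*O)² = 3 - (3*O)² = 3 - 9*O²)
d = 36/5 (d = 7 + 1/5 = 7 + ⅕ = 36/5 ≈ 7.2000)
n = -241/5 (n = -8 + ((3 - 9*2²) - 1*36/5) = -8 + ((3 - 9*4) - 36/5) = -8 + ((3 - 36) - 36/5) = -8 + (-33 - 36/5) = -8 - 201/5 = -241/5 ≈ -48.200)
g(a) = -241*a/5 (g(a) = a*(-241/5) = -241*a/5)
234918 - g(332) = 234918 - (-241)*332/5 = 234918 - 1*(-80012/5) = 234918 + 80012/5 = 1254602/5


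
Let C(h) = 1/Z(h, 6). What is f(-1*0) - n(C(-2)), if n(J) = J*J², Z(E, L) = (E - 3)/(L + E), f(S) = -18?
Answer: -2186/125 ≈ -17.488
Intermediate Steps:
Z(E, L) = (-3 + E)/(E + L)
C(h) = (6 + h)/(-3 + h) (C(h) = 1/((-3 + h)/(h + 6)) = 1/((-3 + h)/(6 + h)) = (6 + h)/(-3 + h))
n(J) = J³
f(-1*0) - n(C(-2)) = -18 - ((6 - 2)/(-3 - 2))³ = -18 - (4/(-5))³ = -18 - (-⅕*4)³ = -18 - (-⅘)³ = -18 - 1*(-64/125) = -18 + 64/125 = -2186/125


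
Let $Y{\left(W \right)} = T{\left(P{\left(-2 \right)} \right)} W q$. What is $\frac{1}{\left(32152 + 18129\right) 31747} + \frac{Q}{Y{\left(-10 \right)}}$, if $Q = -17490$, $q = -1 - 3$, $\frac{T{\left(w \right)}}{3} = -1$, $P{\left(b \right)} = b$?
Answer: $\frac{930625938785}{6385083628} \approx 145.75$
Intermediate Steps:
$T{\left(w \right)} = -3$ ($T{\left(w \right)} = 3 \left(-1\right) = -3$)
$q = -4$
$Y{\left(W \right)} = 12 W$ ($Y{\left(W \right)} = - 3 W \left(-4\right) = 12 W$)
$\frac{1}{\left(32152 + 18129\right) 31747} + \frac{Q}{Y{\left(-10 \right)}} = \frac{1}{\left(32152 + 18129\right) 31747} - \frac{17490}{12 \left(-10\right)} = \frac{1}{50281} \cdot \frac{1}{31747} - \frac{17490}{-120} = \frac{1}{50281} \cdot \frac{1}{31747} - - \frac{583}{4} = \frac{1}{1596270907} + \frac{583}{4} = \frac{930625938785}{6385083628}$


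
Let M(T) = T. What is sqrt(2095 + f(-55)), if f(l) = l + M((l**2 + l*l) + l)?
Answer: sqrt(8035) ≈ 89.638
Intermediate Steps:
f(l) = 2*l + 2*l**2 (f(l) = l + ((l**2 + l*l) + l) = l + ((l**2 + l**2) + l) = l + (2*l**2 + l) = l + (l + 2*l**2) = 2*l + 2*l**2)
sqrt(2095 + f(-55)) = sqrt(2095 + 2*(-55)*(1 - 55)) = sqrt(2095 + 2*(-55)*(-54)) = sqrt(2095 + 5940) = sqrt(8035)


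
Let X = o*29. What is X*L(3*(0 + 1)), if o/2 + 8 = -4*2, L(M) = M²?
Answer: -8352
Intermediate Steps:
o = -32 (o = -16 + 2*(-4*2) = -16 + 2*(-8) = -16 - 16 = -32)
X = -928 (X = -32*29 = -928)
X*L(3*(0 + 1)) = -928*9*(0 + 1)² = -928*(3*1)² = -928*3² = -928*9 = -8352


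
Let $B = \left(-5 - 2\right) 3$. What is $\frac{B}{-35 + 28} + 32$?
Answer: $35$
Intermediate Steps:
$B = -21$ ($B = \left(-7\right) 3 = -21$)
$\frac{B}{-35 + 28} + 32 = - \frac{21}{-35 + 28} + 32 = - \frac{21}{-7} + 32 = \left(-21\right) \left(- \frac{1}{7}\right) + 32 = 3 + 32 = 35$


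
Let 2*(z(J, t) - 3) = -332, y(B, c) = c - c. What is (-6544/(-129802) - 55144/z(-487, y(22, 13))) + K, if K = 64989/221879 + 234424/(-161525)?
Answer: 629774192756559909/1867664674759975 ≈ 337.20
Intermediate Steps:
y(B, c) = 0
z(J, t) = -163 (z(J, t) = 3 + (½)*(-332) = 3 - 166 = -163)
K = -204514357/176546825 (K = 64989*(1/221879) + 234424*(-1/161525) = 2241/7651 - 234424/161525 = -204514357/176546825 ≈ -1.1584)
(-6544/(-129802) - 55144/z(-487, y(22, 13))) + K = (-6544/(-129802) - 55144/(-163)) - 204514357/176546825 = (-6544*(-1/129802) - 55144*(-1/163)) - 204514357/176546825 = (3272/64901 + 55144/163) - 204514357/176546825 = 3579434080/10578863 - 204514357/176546825 = 629774192756559909/1867664674759975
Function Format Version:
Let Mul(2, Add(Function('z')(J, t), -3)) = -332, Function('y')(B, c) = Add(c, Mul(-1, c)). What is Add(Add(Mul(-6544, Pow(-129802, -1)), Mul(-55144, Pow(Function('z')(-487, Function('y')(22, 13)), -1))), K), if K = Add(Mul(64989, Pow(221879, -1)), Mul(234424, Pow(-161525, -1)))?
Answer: Rational(629774192756559909, 1867664674759975) ≈ 337.20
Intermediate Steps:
Function('y')(B, c) = 0
Function('z')(J, t) = -163 (Function('z')(J, t) = Add(3, Mul(Rational(1, 2), -332)) = Add(3, -166) = -163)
K = Rational(-204514357, 176546825) (K = Add(Mul(64989, Rational(1, 221879)), Mul(234424, Rational(-1, 161525))) = Add(Rational(2241, 7651), Rational(-234424, 161525)) = Rational(-204514357, 176546825) ≈ -1.1584)
Add(Add(Mul(-6544, Pow(-129802, -1)), Mul(-55144, Pow(Function('z')(-487, Function('y')(22, 13)), -1))), K) = Add(Add(Mul(-6544, Pow(-129802, -1)), Mul(-55144, Pow(-163, -1))), Rational(-204514357, 176546825)) = Add(Add(Mul(-6544, Rational(-1, 129802)), Mul(-55144, Rational(-1, 163))), Rational(-204514357, 176546825)) = Add(Add(Rational(3272, 64901), Rational(55144, 163)), Rational(-204514357, 176546825)) = Add(Rational(3579434080, 10578863), Rational(-204514357, 176546825)) = Rational(629774192756559909, 1867664674759975)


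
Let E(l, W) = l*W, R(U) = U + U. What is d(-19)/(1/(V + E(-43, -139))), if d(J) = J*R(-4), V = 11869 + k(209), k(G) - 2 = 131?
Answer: 2732808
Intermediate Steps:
R(U) = 2*U
k(G) = 133 (k(G) = 2 + 131 = 133)
V = 12002 (V = 11869 + 133 = 12002)
E(l, W) = W*l
d(J) = -8*J (d(J) = J*(2*(-4)) = J*(-8) = -8*J)
d(-19)/(1/(V + E(-43, -139))) = (-8*(-19))/(1/(12002 - 139*(-43))) = 152/(1/(12002 + 5977)) = 152/(1/17979) = 152*17979 = 2732808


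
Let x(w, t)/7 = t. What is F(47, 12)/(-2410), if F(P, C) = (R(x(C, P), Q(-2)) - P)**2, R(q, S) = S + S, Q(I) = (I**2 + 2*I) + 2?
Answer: -1849/2410 ≈ -0.76722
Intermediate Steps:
x(w, t) = 7*t
Q(I) = 2 + I**2 + 2*I
R(q, S) = 2*S
F(P, C) = (4 - P)**2 (F(P, C) = (2*(2 + (-2)**2 + 2*(-2)) - P)**2 = (2*(2 + 4 - 4) - P)**2 = (2*2 - P)**2 = (4 - P)**2)
F(47, 12)/(-2410) = (-4 + 47)**2/(-2410) = 43**2*(-1/2410) = 1849*(-1/2410) = -1849/2410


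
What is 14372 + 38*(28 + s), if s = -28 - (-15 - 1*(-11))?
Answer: 14524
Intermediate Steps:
s = -24 (s = -28 - (-15 + 11) = -28 - 1*(-4) = -28 + 4 = -24)
14372 + 38*(28 + s) = 14372 + 38*(28 - 24) = 14372 + 38*4 = 14372 + 152 = 14524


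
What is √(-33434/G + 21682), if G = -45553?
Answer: 14*√229557738315/45553 ≈ 147.25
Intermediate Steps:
√(-33434/G + 21682) = √(-33434/(-45553) + 21682) = √(-33434*(-1/45553) + 21682) = √(33434/45553 + 21682) = √(987713580/45553) = 14*√229557738315/45553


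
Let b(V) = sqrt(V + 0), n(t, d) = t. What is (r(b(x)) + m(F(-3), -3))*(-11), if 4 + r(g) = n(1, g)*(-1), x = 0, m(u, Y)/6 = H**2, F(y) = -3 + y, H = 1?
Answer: -11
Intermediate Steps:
m(u, Y) = 6 (m(u, Y) = 6*1**2 = 6*1 = 6)
b(V) = sqrt(V)
r(g) = -5 (r(g) = -4 + 1*(-1) = -4 - 1 = -5)
(r(b(x)) + m(F(-3), -3))*(-11) = (-5 + 6)*(-11) = 1*(-11) = -11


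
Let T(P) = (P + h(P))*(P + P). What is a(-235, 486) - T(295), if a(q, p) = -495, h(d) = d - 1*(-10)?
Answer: -354495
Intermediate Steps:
h(d) = 10 + d (h(d) = d + 10 = 10 + d)
T(P) = 2*P*(10 + 2*P) (T(P) = (P + (10 + P))*(P + P) = (10 + 2*P)*(2*P) = 2*P*(10 + 2*P))
a(-235, 486) - T(295) = -495 - 4*295*(5 + 295) = -495 - 4*295*300 = -495 - 1*354000 = -495 - 354000 = -354495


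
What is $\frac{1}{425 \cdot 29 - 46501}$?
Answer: $- \frac{1}{34176} \approx -2.926 \cdot 10^{-5}$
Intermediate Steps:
$\frac{1}{425 \cdot 29 - 46501} = \frac{1}{12325 - 46501} = \frac{1}{-34176} = - \frac{1}{34176}$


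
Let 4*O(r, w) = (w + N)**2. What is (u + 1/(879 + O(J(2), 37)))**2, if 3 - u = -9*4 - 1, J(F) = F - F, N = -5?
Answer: 2061250801/1288225 ≈ 1600.1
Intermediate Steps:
J(F) = 0
O(r, w) = (-5 + w)**2/4 (O(r, w) = (w - 5)**2/4 = (-5 + w)**2/4)
u = 40 (u = 3 - (-9*4 - 1) = 3 - (-36 - 1) = 3 - 1*(-37) = 3 + 37 = 40)
(u + 1/(879 + O(J(2), 37)))**2 = (40 + 1/(879 + (-5 + 37)**2/4))**2 = (40 + 1/(879 + (1/4)*32**2))**2 = (40 + 1/(879 + (1/4)*1024))**2 = (40 + 1/(879 + 256))**2 = (40 + 1/1135)**2 = (45401/1135)**2 = 2061250801/1288225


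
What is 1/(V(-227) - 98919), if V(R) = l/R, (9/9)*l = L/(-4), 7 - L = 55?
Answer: -227/22454625 ≈ -1.0109e-5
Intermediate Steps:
L = -48 (L = 7 - 1*55 = 7 - 55 = -48)
l = 12 (l = -48/(-4) = -48*(-¼) = 12)
V(R) = 12/R
1/(V(-227) - 98919) = 1/(12/(-227) - 98919) = 1/(12*(-1/227) - 98919) = 1/(-12/227 - 98919) = 1/(-22454625/227) = -227/22454625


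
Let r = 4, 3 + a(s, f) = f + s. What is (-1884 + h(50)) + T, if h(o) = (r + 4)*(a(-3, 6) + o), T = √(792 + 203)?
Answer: -1484 + √995 ≈ -1452.5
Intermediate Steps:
a(s, f) = -3 + f + s (a(s, f) = -3 + (f + s) = -3 + f + s)
T = √995 ≈ 31.544
h(o) = 8*o (h(o) = (4 + 4)*((-3 + 6 - 3) + o) = 8*(0 + o) = 8*o)
(-1884 + h(50)) + T = (-1884 + 8*50) + √995 = (-1884 + 400) + √995 = -1484 + √995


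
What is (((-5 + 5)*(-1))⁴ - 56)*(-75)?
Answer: 4200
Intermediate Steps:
(((-5 + 5)*(-1))⁴ - 56)*(-75) = ((0*(-1))⁴ - 56)*(-75) = (0⁴ - 56)*(-75) = (0 - 56)*(-75) = -56*(-75) = 4200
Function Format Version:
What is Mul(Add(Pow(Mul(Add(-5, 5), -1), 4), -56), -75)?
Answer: 4200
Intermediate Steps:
Mul(Add(Pow(Mul(Add(-5, 5), -1), 4), -56), -75) = Mul(Add(Pow(Mul(0, -1), 4), -56), -75) = Mul(Add(Pow(0, 4), -56), -75) = Mul(Add(0, -56), -75) = Mul(-56, -75) = 4200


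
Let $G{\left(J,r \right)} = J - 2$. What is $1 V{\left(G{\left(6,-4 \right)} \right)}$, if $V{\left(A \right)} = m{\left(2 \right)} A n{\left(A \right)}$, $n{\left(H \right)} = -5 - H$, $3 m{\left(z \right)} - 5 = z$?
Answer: $-84$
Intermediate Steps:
$m{\left(z \right)} = \frac{5}{3} + \frac{z}{3}$
$G{\left(J,r \right)} = -2 + J$
$V{\left(A \right)} = \frac{7 A \left(-5 - A\right)}{3}$ ($V{\left(A \right)} = \left(\frac{5}{3} + \frac{1}{3} \cdot 2\right) A \left(-5 - A\right) = \left(\frac{5}{3} + \frac{2}{3}\right) A \left(-5 - A\right) = \frac{7 A}{3} \left(-5 - A\right) = \frac{7 A \left(-5 - A\right)}{3}$)
$1 V{\left(G{\left(6,-4 \right)} \right)} = 1 \left(- \frac{7 \left(-2 + 6\right) \left(5 + \left(-2 + 6\right)\right)}{3}\right) = 1 \left(\left(- \frac{7}{3}\right) 4 \left(5 + 4\right)\right) = 1 \left(\left(- \frac{7}{3}\right) 4 \cdot 9\right) = 1 \left(-84\right) = -84$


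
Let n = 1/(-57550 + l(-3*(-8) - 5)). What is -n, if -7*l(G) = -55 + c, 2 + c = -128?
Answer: 7/402665 ≈ 1.7384e-5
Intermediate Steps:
c = -130 (c = -2 - 128 = -130)
l(G) = 185/7 (l(G) = -(-55 - 130)/7 = -⅐*(-185) = 185/7)
n = -7/402665 (n = 1/(-57550 + 185/7) = 1/(-402665/7) = -7/402665 ≈ -1.7384e-5)
-n = -1*(-7/402665) = 7/402665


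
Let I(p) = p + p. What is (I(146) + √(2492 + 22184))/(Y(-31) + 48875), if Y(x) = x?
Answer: 73/12211 + √6169/24422 ≈ 0.0091943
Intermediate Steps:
I(p) = 2*p
(I(146) + √(2492 + 22184))/(Y(-31) + 48875) = (2*146 + √(2492 + 22184))/(-31 + 48875) = (292 + √24676)/48844 = (292 + 2*√6169)*(1/48844) = 73/12211 + √6169/24422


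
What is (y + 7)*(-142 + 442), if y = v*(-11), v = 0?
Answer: 2100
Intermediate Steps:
y = 0 (y = 0*(-11) = 0)
(y + 7)*(-142 + 442) = (0 + 7)*(-142 + 442) = 7*300 = 2100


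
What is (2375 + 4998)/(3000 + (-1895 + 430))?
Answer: 7373/1535 ≈ 4.8033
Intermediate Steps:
(2375 + 4998)/(3000 + (-1895 + 430)) = 7373/(3000 - 1465) = 7373/1535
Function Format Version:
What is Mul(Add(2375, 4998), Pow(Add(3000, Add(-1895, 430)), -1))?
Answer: Rational(7373, 1535) ≈ 4.8033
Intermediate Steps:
Mul(Add(2375, 4998), Pow(Add(3000, Add(-1895, 430)), -1)) = Mul(7373, Pow(Add(3000, -1465), -1)) = Mul(7373, Pow(1535, -1)) = Mul(7373, Rational(1, 1535)) = Rational(7373, 1535)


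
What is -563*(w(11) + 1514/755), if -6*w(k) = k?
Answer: -438577/4530 ≈ -96.816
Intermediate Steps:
w(k) = -k/6
-563*(w(11) + 1514/755) = -563*(-⅙*11 + 1514/755) = -563*(-11/6 + 1514*(1/755)) = -563*(-11/6 + 1514/755) = -563*779/4530 = -438577/4530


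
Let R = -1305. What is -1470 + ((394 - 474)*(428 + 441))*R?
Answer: 90722130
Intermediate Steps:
-1470 + ((394 - 474)*(428 + 441))*R = -1470 + ((394 - 474)*(428 + 441))*(-1305) = -1470 - 80*869*(-1305) = -1470 - 69520*(-1305) = -1470 + 90723600 = 90722130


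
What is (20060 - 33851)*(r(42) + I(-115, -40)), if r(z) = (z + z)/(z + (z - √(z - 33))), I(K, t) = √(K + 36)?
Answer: -128716/9 - 13791*I*√79 ≈ -14302.0 - 1.2258e+5*I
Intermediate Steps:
I(K, t) = √(36 + K)
r(z) = 2*z/(-√(-33 + z) + 2*z) (r(z) = (2*z)/(z + (z - √(-33 + z))) = (2*z)/(-√(-33 + z) + 2*z) = 2*z/(-√(-33 + z) + 2*z))
(20060 - 33851)*(r(42) + I(-115, -40)) = (20060 - 33851)*(2*42/(-√(-33 + 42) + 2*42) + √(36 - 115)) = -13791*(2*42/(-√9 + 84) + √(-79)) = -13791*(2*42/(-1*3 + 84) + I*√79) = -13791*(2*42/(-3 + 84) + I*√79) = -13791*(2*42/81 + I*√79) = -13791*(2*42*(1/81) + I*√79) = -13791*(28/27 + I*√79) = -128716/9 - 13791*I*√79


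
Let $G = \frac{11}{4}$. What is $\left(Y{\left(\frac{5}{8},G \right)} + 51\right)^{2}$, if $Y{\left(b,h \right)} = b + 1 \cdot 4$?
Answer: $\frac{198025}{64} \approx 3094.1$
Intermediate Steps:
$G = \frac{11}{4}$ ($G = 11 \cdot \frac{1}{4} = \frac{11}{4} \approx 2.75$)
$Y{\left(b,h \right)} = 4 + b$ ($Y{\left(b,h \right)} = b + 4 = 4 + b$)
$\left(Y{\left(\frac{5}{8},G \right)} + 51\right)^{2} = \left(\left(4 + \frac{5}{8}\right) + 51\right)^{2} = \left(\frac{37}{8} + 51\right)^{2} = \left(\frac{445}{8}\right)^{2} = \frac{198025}{64}$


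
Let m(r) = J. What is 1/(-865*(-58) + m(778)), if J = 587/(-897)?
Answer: 897/45001903 ≈ 1.9932e-5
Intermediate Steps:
J = -587/897 (J = 587*(-1/897) = -587/897 ≈ -0.65440)
m(r) = -587/897
1/(-865*(-58) + m(778)) = 1/(-865*(-58) - 587/897) = 1/(50170 - 587/897) = 1/(45001903/897) = 897/45001903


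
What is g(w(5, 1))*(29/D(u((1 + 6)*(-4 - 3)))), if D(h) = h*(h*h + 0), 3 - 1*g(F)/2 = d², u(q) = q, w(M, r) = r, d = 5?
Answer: 1276/117649 ≈ 0.010846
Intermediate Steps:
g(F) = -44 (g(F) = 6 - 2*5² = 6 - 2*25 = 6 - 50 = -44)
D(h) = h³ (D(h) = h*(h² + 0) = h*h² = h³)
g(w(5, 1))*(29/D(u((1 + 6)*(-4 - 3)))) = -1276/(((1 + 6)*(-4 - 3))³) = -1276/((7*(-7))³) = -1276/((-49)³) = -1276/(-117649) = -1276*(-1)/117649 = -44*(-29/117649) = 1276/117649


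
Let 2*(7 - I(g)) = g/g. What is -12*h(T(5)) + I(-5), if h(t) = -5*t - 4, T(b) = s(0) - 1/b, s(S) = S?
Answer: 85/2 ≈ 42.500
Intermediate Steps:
I(g) = 13/2 (I(g) = 7 - g/(2*g) = 7 - 1/2*1 = 7 - 1/2 = 13/2)
T(b) = -1/b (T(b) = 0 - 1/b = -1/b)
h(t) = -4 - 5*t
-12*h(T(5)) + I(-5) = -12*(-4 - (-5)/5) + 13/2 = -12*(-4 - 5*(-1/5)) + 13/2 = -12*(-4 + 1) + 13/2 = -12*(-3) + 13/2 = 36 + 13/2 = 85/2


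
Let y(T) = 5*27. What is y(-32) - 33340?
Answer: -33205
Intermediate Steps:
y(T) = 135
y(-32) - 33340 = 135 - 33340 = -33205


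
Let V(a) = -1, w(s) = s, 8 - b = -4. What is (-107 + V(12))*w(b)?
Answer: -1296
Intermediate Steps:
b = 12 (b = 8 - 1*(-4) = 8 + 4 = 12)
(-107 + V(12))*w(b) = (-107 - 1)*12 = -108*12 = -1296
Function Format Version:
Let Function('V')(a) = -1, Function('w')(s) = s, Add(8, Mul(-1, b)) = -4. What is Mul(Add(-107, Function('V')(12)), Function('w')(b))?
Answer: -1296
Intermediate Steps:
b = 12 (b = Add(8, Mul(-1, -4)) = Add(8, 4) = 12)
Mul(Add(-107, Function('V')(12)), Function('w')(b)) = Mul(Add(-107, -1), 12) = Mul(-108, 12) = -1296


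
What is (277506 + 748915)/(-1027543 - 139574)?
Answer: -1026421/1167117 ≈ -0.87945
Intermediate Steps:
(277506 + 748915)/(-1027543 - 139574) = 1026421/(-1167117) = 1026421*(-1/1167117) = -1026421/1167117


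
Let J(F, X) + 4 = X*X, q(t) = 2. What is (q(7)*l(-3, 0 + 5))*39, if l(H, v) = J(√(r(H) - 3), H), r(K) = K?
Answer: 390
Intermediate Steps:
J(F, X) = -4 + X² (J(F, X) = -4 + X*X = -4 + X²)
l(H, v) = -4 + H²
(q(7)*l(-3, 0 + 5))*39 = (2*(-4 + (-3)²))*39 = (2*(-4 + 9))*39 = (2*5)*39 = 10*39 = 390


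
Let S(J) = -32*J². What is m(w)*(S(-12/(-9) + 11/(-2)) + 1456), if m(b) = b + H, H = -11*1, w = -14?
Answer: -202600/9 ≈ -22511.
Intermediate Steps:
H = -11
m(b) = -11 + b (m(b) = b - 11 = -11 + b)
m(w)*(S(-12/(-9) + 11/(-2)) + 1456) = (-11 - 14)*(-32*(-12/(-9) + 11/(-2))² + 1456) = -25*(-32*(-12*(-⅑) + 11*(-½))² + 1456) = -25*(-32*(4/3 - 11/2)² + 1456) = -25*(-32*(-25/6)² + 1456) = -25*(-32*625/36 + 1456) = -25*(-5000/9 + 1456) = -25*8104/9 = -202600/9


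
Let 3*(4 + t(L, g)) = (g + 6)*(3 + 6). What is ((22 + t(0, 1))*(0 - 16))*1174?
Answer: -732576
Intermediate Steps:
t(L, g) = 14 + 3*g (t(L, g) = -4 + ((g + 6)*(3 + 6))/3 = -4 + ((6 + g)*9)/3 = -4 + (54 + 9*g)/3 = -4 + (18 + 3*g) = 14 + 3*g)
((22 + t(0, 1))*(0 - 16))*1174 = ((22 + (14 + 3*1))*(0 - 16))*1174 = ((22 + (14 + 3))*(-16))*1174 = ((22 + 17)*(-16))*1174 = (39*(-16))*1174 = -624*1174 = -732576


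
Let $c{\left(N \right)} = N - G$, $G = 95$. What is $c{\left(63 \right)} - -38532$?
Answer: $38500$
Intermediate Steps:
$c{\left(N \right)} = -95 + N$ ($c{\left(N \right)} = N - 95 = -95 + N$)
$c{\left(63 \right)} - -38532 = \left(-95 + 63\right) - -38532 = -32 + 38532 = 38500$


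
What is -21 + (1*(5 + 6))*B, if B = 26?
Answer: 265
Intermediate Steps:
-21 + (1*(5 + 6))*B = -21 + (1*(5 + 6))*26 = -21 + (1*11)*26 = -21 + 11*26 = -21 + 286 = 265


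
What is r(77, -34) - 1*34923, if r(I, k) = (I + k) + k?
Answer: -34914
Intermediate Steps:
r(I, k) = I + 2*k
r(77, -34) - 1*34923 = (77 + 2*(-34)) - 1*34923 = (77 - 68) - 34923 = 9 - 34923 = -34914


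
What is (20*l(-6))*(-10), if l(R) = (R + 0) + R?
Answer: 2400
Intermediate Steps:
l(R) = 2*R (l(R) = R + R = 2*R)
(20*l(-6))*(-10) = (20*(2*(-6)))*(-10) = (20*(-12))*(-10) = -240*(-10) = 2400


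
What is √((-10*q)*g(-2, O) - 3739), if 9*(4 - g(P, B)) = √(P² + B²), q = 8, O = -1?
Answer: √(-36531 + 80*√5)/3 ≈ 63.554*I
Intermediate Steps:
g(P, B) = 4 - √(B² + P²)/9 (g(P, B) = 4 - √(P² + B²)/9 = 4 - √(B² + P²)/9)
√((-10*q)*g(-2, O) - 3739) = √((-10*8)*(4 - √((-1)² + (-2)²)/9) - 3739) = √(-80*(4 - √(1 + 4)/9) - 3739) = √(-80*(4 - √5/9) - 3739) = √((-320 + 80*√5/9) - 3739) = √(-4059 + 80*√5/9)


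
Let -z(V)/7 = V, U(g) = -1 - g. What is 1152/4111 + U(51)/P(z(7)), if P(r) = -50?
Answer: 135686/102775 ≈ 1.3202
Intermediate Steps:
z(V) = -7*V
1152/4111 + U(51)/P(z(7)) = 1152/4111 + (-1 - 1*51)/(-50) = 1152*(1/4111) + (-1 - 51)*(-1/50) = 1152/4111 - 52*(-1/50) = 1152/4111 + 26/25 = 135686/102775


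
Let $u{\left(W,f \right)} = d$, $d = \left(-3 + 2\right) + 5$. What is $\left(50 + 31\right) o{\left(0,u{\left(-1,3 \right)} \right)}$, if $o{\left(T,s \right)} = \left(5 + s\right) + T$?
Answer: $729$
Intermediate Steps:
$d = 4$ ($d = -1 + 5 = 4$)
$u{\left(W,f \right)} = 4$
$o{\left(T,s \right)} = 5 + T + s$
$\left(50 + 31\right) o{\left(0,u{\left(-1,3 \right)} \right)} = \left(50 + 31\right) \left(5 + 0 + 4\right) = 81 \cdot 9 = 729$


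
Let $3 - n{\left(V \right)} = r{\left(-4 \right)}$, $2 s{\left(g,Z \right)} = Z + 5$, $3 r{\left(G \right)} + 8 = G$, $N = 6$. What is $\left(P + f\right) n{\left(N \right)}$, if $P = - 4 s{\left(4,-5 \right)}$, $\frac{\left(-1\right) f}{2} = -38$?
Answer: $532$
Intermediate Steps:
$r{\left(G \right)} = - \frac{8}{3} + \frac{G}{3}$
$f = 76$ ($f = \left(-2\right) \left(-38\right) = 76$)
$s{\left(g,Z \right)} = \frac{5}{2} + \frac{Z}{2}$ ($s{\left(g,Z \right)} = \frac{Z + 5}{2} = \frac{5 + Z}{2} = \frac{5}{2} + \frac{Z}{2}$)
$P = 0$ ($P = - 4 \left(\frac{5}{2} + \frac{1}{2} \left(-5\right)\right) = - 4 \left(\frac{5}{2} - \frac{5}{2}\right) = \left(-4\right) 0 = 0$)
$n{\left(V \right)} = 7$ ($n{\left(V \right)} = 3 - \left(- \frac{8}{3} + \frac{1}{3} \left(-4\right)\right) = 3 - \left(- \frac{8}{3} - \frac{4}{3}\right) = 3 - -4 = 3 + 4 = 7$)
$\left(P + f\right) n{\left(N \right)} = \left(0 + 76\right) 7 = 76 \cdot 7 = 532$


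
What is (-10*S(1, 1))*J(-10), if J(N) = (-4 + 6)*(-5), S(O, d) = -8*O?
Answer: -800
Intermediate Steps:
J(N) = -10 (J(N) = 2*(-5) = -10)
(-10*S(1, 1))*J(-10) = -(-80)*(-10) = -10*(-8)*(-10) = 80*(-10) = -800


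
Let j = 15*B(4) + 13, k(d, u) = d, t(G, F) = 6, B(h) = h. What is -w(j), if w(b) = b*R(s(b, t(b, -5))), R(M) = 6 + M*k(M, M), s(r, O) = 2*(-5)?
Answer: -7738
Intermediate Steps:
s(r, O) = -10
R(M) = 6 + M² (R(M) = 6 + M*M = 6 + M²)
j = 73 (j = 15*4 + 13 = 60 + 13 = 73)
w(b) = 106*b (w(b) = b*(6 + (-10)²) = b*(6 + 100) = b*106 = 106*b)
-w(j) = -106*73 = -1*7738 = -7738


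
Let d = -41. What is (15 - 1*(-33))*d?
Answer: -1968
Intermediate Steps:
(15 - 1*(-33))*d = (15 - 1*(-33))*(-41) = (15 + 33)*(-41) = 48*(-41) = -1968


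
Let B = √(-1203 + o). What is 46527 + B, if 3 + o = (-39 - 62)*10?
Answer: 46527 + 2*I*√554 ≈ 46527.0 + 47.074*I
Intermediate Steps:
o = -1013 (o = -3 + (-39 - 62)*10 = -3 - 101*10 = -3 - 1010 = -1013)
B = 2*I*√554 (B = √(-1203 - 1013) = √(-2216) = 2*I*√554 ≈ 47.074*I)
46527 + B = 46527 + 2*I*√554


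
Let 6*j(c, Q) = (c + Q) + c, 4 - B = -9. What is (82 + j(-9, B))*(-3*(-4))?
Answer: 974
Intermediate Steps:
B = 13 (B = 4 - 1*(-9) = 4 + 9 = 13)
j(c, Q) = c/3 + Q/6 (j(c, Q) = ((c + Q) + c)/6 = ((Q + c) + c)/6 = (Q + 2*c)/6 = c/3 + Q/6)
(82 + j(-9, B))*(-3*(-4)) = (82 + ((1/3)*(-9) + (1/6)*13))*(-3*(-4)) = (82 + (-3 + 13/6))*12 = (82 - 5/6)*12 = (487/6)*12 = 974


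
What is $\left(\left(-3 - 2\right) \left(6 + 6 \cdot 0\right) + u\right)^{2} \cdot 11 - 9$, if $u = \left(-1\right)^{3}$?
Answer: $10562$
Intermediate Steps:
$u = -1$
$\left(\left(-3 - 2\right) \left(6 + 6 \cdot 0\right) + u\right)^{2} \cdot 11 - 9 = \left(\left(-3 - 2\right) \left(6 + 6 \cdot 0\right) - 1\right)^{2} \cdot 11 - 9 = \left(- 5 \left(6 + 0\right) - 1\right)^{2} \cdot 11 - 9 = \left(\left(-5\right) 6 - 1\right)^{2} \cdot 11 - 9 = \left(-30 - 1\right)^{2} \cdot 11 - 9 = \left(-31\right)^{2} \cdot 11 - 9 = 961 \cdot 11 - 9 = 10571 - 9 = 10562$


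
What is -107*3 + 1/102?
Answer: -32741/102 ≈ -320.99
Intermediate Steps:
-107*3 + 1/102 = -321 + 1/102 = -32741/102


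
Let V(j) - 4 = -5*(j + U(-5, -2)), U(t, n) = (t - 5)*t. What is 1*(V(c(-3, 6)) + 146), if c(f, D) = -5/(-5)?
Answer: -105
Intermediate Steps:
c(f, D) = 1 (c(f, D) = -5*(-1/5) = 1)
U(t, n) = t*(-5 + t) (U(t, n) = (-5 + t)*t = t*(-5 + t))
V(j) = -246 - 5*j (V(j) = 4 - 5*(j - 5*(-5 - 5)) = 4 - 5*(j - 5*(-10)) = 4 - 5*(j + 50) = 4 - 5*(50 + j) = 4 + (-250 - 5*j) = -246 - 5*j)
1*(V(c(-3, 6)) + 146) = 1*((-246 - 5*1) + 146) = 1*((-246 - 5) + 146) = 1*(-251 + 146) = 1*(-105) = -105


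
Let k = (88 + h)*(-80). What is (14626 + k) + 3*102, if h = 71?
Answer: 2212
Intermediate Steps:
k = -12720 (k = (88 + 71)*(-80) = 159*(-80) = -12720)
(14626 + k) + 3*102 = (14626 - 12720) + 3*102 = 1906 + 306 = 2212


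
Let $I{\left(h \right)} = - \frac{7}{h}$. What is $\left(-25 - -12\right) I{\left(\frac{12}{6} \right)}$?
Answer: $\frac{91}{2} \approx 45.5$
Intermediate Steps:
$\left(-25 - -12\right) I{\left(\frac{12}{6} \right)} = \left(-25 - -12\right) \left(- \frac{7}{12 \cdot \frac{1}{6}}\right) = \left(-25 + 12\right) \left(- \frac{7}{12 \cdot \frac{1}{6}}\right) = - 13 \left(- \frac{7}{2}\right) = - 13 \left(\left(-7\right) \frac{1}{2}\right) = \left(-13\right) \left(- \frac{7}{2}\right) = \frac{91}{2}$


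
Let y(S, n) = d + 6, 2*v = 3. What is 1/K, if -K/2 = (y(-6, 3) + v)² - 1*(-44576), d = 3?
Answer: -2/178745 ≈ -1.1189e-5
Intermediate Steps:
v = 3/2 (v = (½)*3 = 3/2 ≈ 1.5000)
y(S, n) = 9 (y(S, n) = 3 + 6 = 9)
K = -178745/2 (K = -2*((9 + 3/2)² - 1*(-44576)) = -2*((21/2)² + 44576) = -2*(441/4 + 44576) = -2*178745/4 = -178745/2 ≈ -89373.)
1/K = 1/(-178745/2) = -2/178745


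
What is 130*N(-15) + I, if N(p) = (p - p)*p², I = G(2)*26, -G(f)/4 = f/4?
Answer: -52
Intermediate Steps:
G(f) = -f (G(f) = -4*f/4 = -f)
I = -52 (I = -1*2*26 = -2*26 = -52)
N(p) = 0 (N(p) = 0*p² = 0)
130*N(-15) + I = 130*0 - 52 = 0 - 52 = -52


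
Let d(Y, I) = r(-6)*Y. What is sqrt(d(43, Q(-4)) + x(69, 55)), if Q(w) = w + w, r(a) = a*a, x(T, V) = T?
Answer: 7*sqrt(33) ≈ 40.212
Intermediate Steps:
r(a) = a**2
Q(w) = 2*w
d(Y, I) = 36*Y (d(Y, I) = (-6)**2*Y = 36*Y)
sqrt(d(43, Q(-4)) + x(69, 55)) = sqrt(36*43 + 69) = sqrt(1548 + 69) = sqrt(1617) = 7*sqrt(33)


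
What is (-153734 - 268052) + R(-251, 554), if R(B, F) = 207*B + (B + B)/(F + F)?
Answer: -262453873/554 ≈ -4.7374e+5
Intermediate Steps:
R(B, F) = 207*B + B/F (R(B, F) = 207*B + (2*B)/((2*F)) = 207*B + (2*B)*(1/(2*F)) = 207*B + B/F)
(-153734 - 268052) + R(-251, 554) = (-153734 - 268052) + (207*(-251) - 251/554) = -421786 + (-51957 - 251*1/554) = -421786 + (-51957 - 251/554) = -421786 - 28784429/554 = -262453873/554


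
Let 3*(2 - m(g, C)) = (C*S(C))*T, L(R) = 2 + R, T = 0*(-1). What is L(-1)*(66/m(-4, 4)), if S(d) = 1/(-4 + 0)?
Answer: 33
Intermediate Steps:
T = 0
S(d) = -1/4 (S(d) = 1/(-4) = -1/4)
m(g, C) = 2 (m(g, C) = 2 - C*(-1/4)*0/3 = 2 - (-C/4)*0/3 = 2 - 1/3*0 = 2 + 0 = 2)
L(-1)*(66/m(-4, 4)) = (2 - 1)*(66/2) = 1*(66*(1/2)) = 1*33 = 33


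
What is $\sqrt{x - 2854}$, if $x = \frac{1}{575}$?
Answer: $\frac{i \sqrt{37744127}}{115} \approx 53.423 i$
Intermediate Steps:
$x = \frac{1}{575} \approx 0.0017391$
$\sqrt{x - 2854} = \sqrt{\frac{1}{575} - 2854} = \sqrt{- \frac{1641049}{575}} = \frac{i \sqrt{37744127}}{115}$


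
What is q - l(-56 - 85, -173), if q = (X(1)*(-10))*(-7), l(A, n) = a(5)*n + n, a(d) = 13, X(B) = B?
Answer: 2492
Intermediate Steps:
l(A, n) = 14*n (l(A, n) = 13*n + n = 14*n)
q = 70 (q = (1*(-10))*(-7) = -10*(-7) = 70)
q - l(-56 - 85, -173) = 70 - 14*(-173) = 70 - 1*(-2422) = 70 + 2422 = 2492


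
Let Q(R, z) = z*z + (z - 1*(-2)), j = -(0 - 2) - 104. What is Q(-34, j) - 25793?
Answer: -15489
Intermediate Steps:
j = -102 (j = -1*(-2) - 104 = 2 - 104 = -102)
Q(R, z) = 2 + z + z² (Q(R, z) = z² + (z + 2) = z² + (2 + z) = 2 + z + z²)
Q(-34, j) - 25793 = (2 - 102 + (-102)²) - 25793 = (2 - 102 + 10404) - 25793 = 10304 - 25793 = -15489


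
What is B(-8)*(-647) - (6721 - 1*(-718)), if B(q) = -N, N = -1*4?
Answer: -10027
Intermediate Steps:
N = -4
B(q) = 4 (B(q) = -1*(-4) = 4)
B(-8)*(-647) - (6721 - 1*(-718)) = 4*(-647) - (6721 - 1*(-718)) = -2588 - (6721 + 718) = -2588 - 1*7439 = -2588 - 7439 = -10027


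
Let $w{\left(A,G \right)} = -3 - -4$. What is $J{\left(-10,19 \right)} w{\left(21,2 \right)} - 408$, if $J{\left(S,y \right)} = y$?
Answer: $-389$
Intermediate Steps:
$w{\left(A,G \right)} = 1$ ($w{\left(A,G \right)} = -3 + 4 = 1$)
$J{\left(-10,19 \right)} w{\left(21,2 \right)} - 408 = 19 \cdot 1 - 408 = 19 - 408 = -389$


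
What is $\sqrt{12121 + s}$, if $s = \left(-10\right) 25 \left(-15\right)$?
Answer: $\sqrt{15871} \approx 125.98$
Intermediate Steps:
$s = 3750$ ($s = \left(-250\right) \left(-15\right) = 3750$)
$\sqrt{12121 + s} = \sqrt{12121 + 3750} = \sqrt{15871}$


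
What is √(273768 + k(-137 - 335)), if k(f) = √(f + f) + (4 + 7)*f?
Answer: 2*√(67144 + I*√59) ≈ 518.24 + 0.029643*I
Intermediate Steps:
k(f) = 11*f + √2*√f (k(f) = √(2*f) + 11*f = √2*√f + 11*f = 11*f + √2*√f)
√(273768 + k(-137 - 335)) = √(273768 + (11*(-137 - 335) + √2*√(-137 - 335))) = √(273768 + (11*(-472) + √2*√(-472))) = √(273768 + (-5192 + √2*(2*I*√118))) = √(273768 + (-5192 + 4*I*√59)) = √(268576 + 4*I*√59)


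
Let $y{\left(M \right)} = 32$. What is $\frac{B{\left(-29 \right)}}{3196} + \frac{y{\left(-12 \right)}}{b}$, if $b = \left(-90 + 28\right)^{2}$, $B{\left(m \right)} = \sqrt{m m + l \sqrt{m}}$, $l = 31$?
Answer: $\frac{8}{961} + \frac{\sqrt{841 + 31 i \sqrt{29}}}{3196} \approx 0.017443 + 0.00089623 i$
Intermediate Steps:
$B{\left(m \right)} = \sqrt{m^{2} + 31 \sqrt{m}}$ ($B{\left(m \right)} = \sqrt{m m + 31 \sqrt{m}} = \sqrt{m^{2} + 31 \sqrt{m}}$)
$b = 3844$ ($b = \left(-62\right)^{2} = 3844$)
$\frac{B{\left(-29 \right)}}{3196} + \frac{y{\left(-12 \right)}}{b} = \frac{\sqrt{\left(-29\right)^{2} + 31 \sqrt{-29}}}{3196} + \frac{32}{3844} = \sqrt{841 + 31 i \sqrt{29}} \cdot \frac{1}{3196} + 32 \cdot \frac{1}{3844} = \sqrt{841 + 31 i \sqrt{29}} \cdot \frac{1}{3196} + \frac{8}{961} = \frac{\sqrt{841 + 31 i \sqrt{29}}}{3196} + \frac{8}{961} = \frac{8}{961} + \frac{\sqrt{841 + 31 i \sqrt{29}}}{3196}$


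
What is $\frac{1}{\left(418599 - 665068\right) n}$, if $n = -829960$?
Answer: $\frac{1}{204559411240} \approx 4.8886 \cdot 10^{-12}$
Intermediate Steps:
$\frac{1}{\left(418599 - 665068\right) n} = \frac{1}{\left(418599 - 665068\right) \left(-829960\right)} = \frac{1}{-246469} \left(- \frac{1}{829960}\right) = \left(- \frac{1}{246469}\right) \left(- \frac{1}{829960}\right) = \frac{1}{204559411240}$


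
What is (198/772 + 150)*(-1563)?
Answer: -90652437/386 ≈ -2.3485e+5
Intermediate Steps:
(198/772 + 150)*(-1563) = (198*(1/772) + 150)*(-1563) = (99/386 + 150)*(-1563) = (57999/386)*(-1563) = -90652437/386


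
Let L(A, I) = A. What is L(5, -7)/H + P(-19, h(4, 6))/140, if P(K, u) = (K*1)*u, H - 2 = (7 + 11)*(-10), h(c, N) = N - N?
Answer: -5/178 ≈ -0.028090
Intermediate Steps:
h(c, N) = 0
H = -178 (H = 2 + (7 + 11)*(-10) = 2 + 18*(-10) = 2 - 180 = -178)
P(K, u) = K*u
L(5, -7)/H + P(-19, h(4, 6))/140 = 5/(-178) - 19*0/140 = 5*(-1/178) + 0*(1/140) = -5/178 + 0 = -5/178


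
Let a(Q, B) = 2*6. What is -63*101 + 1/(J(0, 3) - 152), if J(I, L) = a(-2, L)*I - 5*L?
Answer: -1062622/167 ≈ -6363.0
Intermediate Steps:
a(Q, B) = 12
J(I, L) = -5*L + 12*I (J(I, L) = 12*I - 5*L = -5*L + 12*I)
-63*101 + 1/(J(0, 3) - 152) = -63*101 + 1/((-5*3 + 12*0) - 152) = -6363 + 1/((-15 + 0) - 152) = -6363 + 1/(-15 - 152) = -6363 + 1/(-167) = -6363 - 1/167 = -1062622/167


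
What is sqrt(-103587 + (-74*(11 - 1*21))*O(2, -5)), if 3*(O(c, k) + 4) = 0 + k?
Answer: I*sqrt(970023)/3 ≈ 328.3*I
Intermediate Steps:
O(c, k) = -4 + k/3 (O(c, k) = -4 + (0 + k)/3 = -4 + k/3)
sqrt(-103587 + (-74*(11 - 1*21))*O(2, -5)) = sqrt(-103587 + (-74*(11 - 1*21))*(-4 + (1/3)*(-5))) = sqrt(-103587 + (-74*(11 - 21))*(-4 - 5/3)) = sqrt(-103587 - 74*(-10)*(-17/3)) = sqrt(-103587 + 740*(-17/3)) = sqrt(-103587 - 12580/3) = sqrt(-323341/3) = I*sqrt(970023)/3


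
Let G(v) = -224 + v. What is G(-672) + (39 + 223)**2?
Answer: 67748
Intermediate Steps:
G(-672) + (39 + 223)**2 = (-224 - 672) + (39 + 223)**2 = -896 + 262**2 = -896 + 68644 = 67748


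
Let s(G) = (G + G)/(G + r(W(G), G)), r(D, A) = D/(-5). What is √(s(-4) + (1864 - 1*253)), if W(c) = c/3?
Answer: 2*√19761/7 ≈ 40.164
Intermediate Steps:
W(c) = c/3 (W(c) = c*(⅓) = c/3)
r(D, A) = -D/5 (r(D, A) = D*(-⅕) = -D/5)
s(G) = 15/7 (s(G) = (G + G)/(G - G/15) = (2*G)/(G - G/15) = (2*G)/((14*G/15)) = (2*G)*(15/(14*G)) = 15/7)
√(s(-4) + (1864 - 1*253)) = √(15/7 + (1864 - 1*253)) = √(15/7 + (1864 - 253)) = √(15/7 + 1611) = √(11292/7) = 2*√19761/7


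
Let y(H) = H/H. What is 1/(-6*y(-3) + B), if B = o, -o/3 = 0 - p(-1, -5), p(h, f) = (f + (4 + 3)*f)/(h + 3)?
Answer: -1/66 ≈ -0.015152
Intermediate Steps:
y(H) = 1
p(h, f) = 8*f/(3 + h) (p(h, f) = (f + 7*f)/(3 + h) = (8*f)/(3 + h) = 8*f/(3 + h))
o = -60 (o = -3*(0 - 8*(-5)/(3 - 1)) = -3*(0 - 8*(-5)/2) = -3*(0 - 1*(-20)) = -3*(0 + 20) = -3*20 = -60)
B = -60
1/(-6*y(-3) + B) = 1/(-6*1 - 60) = 1/(-6 - 60) = 1/(-66) = -1/66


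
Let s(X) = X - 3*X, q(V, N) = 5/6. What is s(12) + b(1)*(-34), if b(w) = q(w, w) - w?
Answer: -55/3 ≈ -18.333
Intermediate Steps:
q(V, N) = ⅚ (q(V, N) = 5*(⅙) = ⅚)
s(X) = -2*X
b(w) = ⅚ - w
s(12) + b(1)*(-34) = -2*12 + (⅚ - 1*1)*(-34) = -24 + (⅚ - 1)*(-34) = -24 - ⅙*(-34) = -24 + 17/3 = -55/3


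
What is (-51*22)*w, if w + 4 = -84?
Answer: 98736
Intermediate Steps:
w = -88 (w = -4 - 84 = -88)
(-51*22)*w = -51*22*(-88) = -1122*(-88) = 98736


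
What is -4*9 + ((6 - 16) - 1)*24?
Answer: -300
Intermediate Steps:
-4*9 + ((6 - 16) - 1)*24 = -36 + (-10 - 1)*24 = -36 - 11*24 = -36 - 264 = -300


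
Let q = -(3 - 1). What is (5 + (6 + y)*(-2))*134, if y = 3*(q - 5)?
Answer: 4690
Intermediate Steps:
q = -2 (q = -1*2 = -2)
y = -21 (y = 3*(-2 - 5) = 3*(-7) = -21)
(5 + (6 + y)*(-2))*134 = (5 + (6 - 21)*(-2))*134 = (5 - 15*(-2))*134 = (5 + 30)*134 = 35*134 = 4690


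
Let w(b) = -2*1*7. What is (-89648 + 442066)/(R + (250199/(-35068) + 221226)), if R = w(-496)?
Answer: 12358594424/7757212217 ≈ 1.5932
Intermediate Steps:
w(b) = -14 (w(b) = -2*7 = -14)
R = -14
(-89648 + 442066)/(R + (250199/(-35068) + 221226)) = (-89648 + 442066)/(-14 + (250199/(-35068) + 221226)) = 352418/(-14 + (250199*(-1/35068) + 221226)) = 352418/(-14 + (-250199/35068 + 221226)) = 352418/(-14 + 7757703169/35068) = 352418/(7757212217/35068) = 352418*(35068/7757212217) = 12358594424/7757212217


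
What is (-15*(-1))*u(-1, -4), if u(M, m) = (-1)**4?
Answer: 15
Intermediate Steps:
u(M, m) = 1
(-15*(-1))*u(-1, -4) = -15*(-1)*1 = 15*1 = 15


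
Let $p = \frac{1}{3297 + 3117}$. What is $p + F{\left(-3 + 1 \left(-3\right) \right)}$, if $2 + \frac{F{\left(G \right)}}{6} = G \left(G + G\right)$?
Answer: $\frac{2693881}{6414} \approx 420.0$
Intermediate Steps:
$F{\left(G \right)} = -12 + 12 G^{2}$ ($F{\left(G \right)} = -12 + 6 G \left(G + G\right) = -12 + 6 G 2 G = -12 + 6 \cdot 2 G^{2} = -12 + 12 G^{2}$)
$p = \frac{1}{6414} \approx 0.00015591$
$p + F{\left(-3 + 1 \left(-3\right) \right)} = \frac{1}{6414} - \left(12 - 12 \left(-3 + 1 \left(-3\right)\right)^{2}\right) = \frac{1}{6414} - \left(12 - 12 \left(-3 - 3\right)^{2}\right) = \frac{1}{6414} - \left(12 - 12 \left(-6\right)^{2}\right) = \frac{1}{6414} + \left(-12 + 12 \cdot 36\right) = \frac{1}{6414} + \left(-12 + 432\right) = \frac{1}{6414} + 420 = \frac{2693881}{6414}$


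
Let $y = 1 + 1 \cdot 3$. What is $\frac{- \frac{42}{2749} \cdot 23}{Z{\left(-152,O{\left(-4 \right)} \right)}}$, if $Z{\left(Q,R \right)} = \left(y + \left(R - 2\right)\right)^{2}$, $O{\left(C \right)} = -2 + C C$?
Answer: $- \frac{483}{351872} \approx -0.0013727$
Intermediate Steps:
$y = 4$ ($y = 1 + 3 = 4$)
$O{\left(C \right)} = -2 + C^{2}$
$Z{\left(Q,R \right)} = \left(2 + R\right)^{2}$ ($Z{\left(Q,R \right)} = \left(4 + \left(R - 2\right)\right)^{2} = \left(4 + \left(-2 + R\right)\right)^{2} = \left(2 + R\right)^{2}$)
$\frac{- \frac{42}{2749} \cdot 23}{Z{\left(-152,O{\left(-4 \right)} \right)}} = \frac{- \frac{42}{2749} \cdot 23}{\left(2 - \left(2 - \left(-4\right)^{2}\right)\right)^{2}} = \frac{\left(-42\right) \frac{1}{2749} \cdot 23}{\left(2 + \left(-2 + 16\right)\right)^{2}} = \frac{\left(- \frac{42}{2749}\right) 23}{\left(2 + 14\right)^{2}} = - \frac{966}{2749 \cdot 16^{2}} = - \frac{966}{2749 \cdot 256} = \left(- \frac{966}{2749}\right) \frac{1}{256} = - \frac{483}{351872}$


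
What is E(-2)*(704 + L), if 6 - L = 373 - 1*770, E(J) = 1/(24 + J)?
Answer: 1107/22 ≈ 50.318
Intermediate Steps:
L = 403 (L = 6 - (373 - 1*770) = 6 - (373 - 770) = 6 - 1*(-397) = 6 + 397 = 403)
E(-2)*(704 + L) = (704 + 403)/(24 - 2) = 1107/22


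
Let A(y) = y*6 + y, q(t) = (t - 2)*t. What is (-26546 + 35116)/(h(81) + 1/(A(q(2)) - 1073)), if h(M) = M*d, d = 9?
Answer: 4597805/391108 ≈ 11.756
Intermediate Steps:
h(M) = 9*M (h(M) = M*9 = 9*M)
q(t) = t*(-2 + t) (q(t) = (-2 + t)*t = t*(-2 + t))
A(y) = 7*y (A(y) = 6*y + y = 7*y)
(-26546 + 35116)/(h(81) + 1/(A(q(2)) - 1073)) = (-26546 + 35116)/(9*81 + 1/(7*(2*(-2 + 2)) - 1073)) = 8570/(729 + 1/(7*(2*0) - 1073)) = 8570/(729 + 1/(7*0 - 1073)) = 8570/(729 + 1/(0 - 1073)) = 8570/(729 + 1/(-1073)) = 8570/(729 - 1/1073) = 8570/(782216/1073) = 8570*(1073/782216) = 4597805/391108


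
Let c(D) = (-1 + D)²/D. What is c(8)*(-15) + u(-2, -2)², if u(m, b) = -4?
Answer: -607/8 ≈ -75.875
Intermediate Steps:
c(D) = (-1 + D)²/D
c(8)*(-15) + u(-2, -2)² = ((-1 + 8)²/8)*(-15) + (-4)² = ((⅛)*7²)*(-15) + 16 = ((⅛)*49)*(-15) + 16 = (49/8)*(-15) + 16 = -735/8 + 16 = -607/8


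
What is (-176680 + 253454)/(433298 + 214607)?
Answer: 76774/647905 ≈ 0.11850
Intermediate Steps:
(-176680 + 253454)/(433298 + 214607) = 76774/647905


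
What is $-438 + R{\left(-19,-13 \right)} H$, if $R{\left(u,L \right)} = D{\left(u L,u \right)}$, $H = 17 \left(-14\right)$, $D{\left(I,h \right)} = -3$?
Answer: $276$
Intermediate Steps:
$H = -238$
$R{\left(u,L \right)} = -3$
$-438 + R{\left(-19,-13 \right)} H = -438 - -714 = -438 + 714 = 276$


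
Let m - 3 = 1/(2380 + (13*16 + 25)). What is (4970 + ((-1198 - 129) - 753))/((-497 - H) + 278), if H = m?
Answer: -7551570/580087 ≈ -13.018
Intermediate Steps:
m = 7840/2613 (m = 3 + 1/(2380 + (13*16 + 25)) = 3 + 1/(2380 + (208 + 25)) = 3 + 1/(2380 + 233) = 3 + 1/2613 = 7840/2613 ≈ 3.0004)
H = 7840/2613 ≈ 3.0004
(4970 + ((-1198 - 129) - 753))/((-497 - H) + 278) = (4970 + ((-1198 - 129) - 753))/((-497 - 1*7840/2613) + 278) = (4970 + (-1327 - 753))/((-497 - 7840/2613) + 278) = (4970 - 2080)/(-1306501/2613 + 278) = 2890/(-580087/2613) = 2890*(-2613/580087) = -7551570/580087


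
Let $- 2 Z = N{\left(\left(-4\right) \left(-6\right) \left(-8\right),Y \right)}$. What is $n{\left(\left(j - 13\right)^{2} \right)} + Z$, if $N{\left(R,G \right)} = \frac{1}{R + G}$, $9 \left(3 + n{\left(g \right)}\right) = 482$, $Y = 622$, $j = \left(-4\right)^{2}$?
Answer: $\frac{391291}{7740} \approx 50.554$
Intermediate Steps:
$j = 16$
$n{\left(g \right)} = \frac{455}{9}$ ($n{\left(g \right)} = -3 + \frac{1}{9} \cdot 482 = -3 + \frac{482}{9} = \frac{455}{9}$)
$N{\left(R,G \right)} = \frac{1}{G + R}$
$Z = - \frac{1}{860}$ ($Z = - \frac{1}{2 \left(622 + \left(-4\right) \left(-6\right) \left(-8\right)\right)} = - \frac{1}{2 \left(622 + 24 \left(-8\right)\right)} = - \frac{1}{2 \left(622 - 192\right)} = - \frac{1}{2 \cdot 430} = \left(- \frac{1}{2}\right) \frac{1}{430} = - \frac{1}{860} \approx -0.0011628$)
$n{\left(\left(j - 13\right)^{2} \right)} + Z = \frac{455}{9} - \frac{1}{860} = \frac{391291}{7740}$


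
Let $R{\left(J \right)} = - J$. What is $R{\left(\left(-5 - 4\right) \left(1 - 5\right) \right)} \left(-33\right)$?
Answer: $1188$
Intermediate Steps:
$R{\left(\left(-5 - 4\right) \left(1 - 5\right) \right)} \left(-33\right) = - \left(-5 - 4\right) \left(1 - 5\right) \left(-33\right) = - \left(-9\right) \left(-4\right) \left(-33\right) = \left(-1\right) 36 \left(-33\right) = \left(-36\right) \left(-33\right) = 1188$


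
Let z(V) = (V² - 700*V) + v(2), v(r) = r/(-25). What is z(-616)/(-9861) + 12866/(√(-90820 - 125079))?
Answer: -6755466/82175 - 12866*I*√215899/215899 ≈ -82.208 - 27.69*I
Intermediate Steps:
v(r) = -r/25 (v(r) = r*(-1/25) = -r/25)
z(V) = -2/25 + V² - 700*V (z(V) = (V² - 700*V) - 1/25*2 = (V² - 700*V) - 2/25 = -2/25 + V² - 700*V)
z(-616)/(-9861) + 12866/(√(-90820 - 125079)) = (-2/25 + (-616)² - 700*(-616))/(-9861) + 12866/(√(-90820 - 125079)) = (-2/25 + 379456 + 431200)*(-1/9861) + 12866/(√(-215899)) = (20266398/25)*(-1/9861) + 12866/((I*√215899)) = -6755466/82175 + 12866*(-I*√215899/215899) = -6755466/82175 - 12866*I*√215899/215899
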